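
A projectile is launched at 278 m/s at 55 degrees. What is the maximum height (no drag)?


H = (v0*sin(theta))^2 / (2g) = (278*sin(55°))^2 / (2*9.81) = 2643 m

2643 m


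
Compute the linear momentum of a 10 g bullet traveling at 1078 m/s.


p = m*v = 0.01*1078 = 10.78 kg·m/s

10.78 kg·m/s


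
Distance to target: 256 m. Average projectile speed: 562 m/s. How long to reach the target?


t = d/v = 256/562 = 0.4555 s

0.4555 s


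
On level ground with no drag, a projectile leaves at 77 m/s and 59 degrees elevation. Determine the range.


R = v0^2 * sin(2*theta) / g = 77^2 * sin(2*59°) / 9.81 = 533.6 m

533.6 m


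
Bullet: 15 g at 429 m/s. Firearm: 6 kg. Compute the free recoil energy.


v_r = m_p*v_p/m_gun = 0.015*429/6 = 1.0725 m/s, E_r = 0.5*m_gun*v_r^2 = 0.5*6*1.0725^2 = 3.451 J

3.451 J


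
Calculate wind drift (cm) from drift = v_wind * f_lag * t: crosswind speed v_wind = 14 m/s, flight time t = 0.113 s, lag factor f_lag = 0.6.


drift = v_wind * lag * t = 14 * 0.6 * 0.113 = 0.9492 m ≈ 94.92 cm

94.92 cm


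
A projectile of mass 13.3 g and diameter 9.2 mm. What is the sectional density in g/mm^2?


SD = m/d^2 = 13.3/9.2^2 = 0.1571 g/mm^2

0.1571 g/mm^2


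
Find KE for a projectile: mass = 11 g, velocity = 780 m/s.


E = 0.5*m*v^2 = 0.5*0.011*780^2 = 3346 J

3346 J


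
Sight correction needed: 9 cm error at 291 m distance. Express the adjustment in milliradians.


1 mrad subtends 1 cm per 10 m of range, so adj = error_cm / (dist_m / 10) = 9 / (291/10) = 0.3093 mrad

0.3093 mrad


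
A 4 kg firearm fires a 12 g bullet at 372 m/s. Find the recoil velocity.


v_recoil = m_p * v_p / m_gun = 0.012 * 372 / 4 = 1.116 m/s

1.116 m/s


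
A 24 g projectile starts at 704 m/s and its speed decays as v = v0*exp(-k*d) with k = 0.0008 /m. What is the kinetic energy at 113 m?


v = v0*exp(-k*d) = 704*exp(-0.0008*113) = 643.15 m/s
E = 0.5*m*v^2 = 0.5*0.024*643.15^2 = 4964 J

4964 J


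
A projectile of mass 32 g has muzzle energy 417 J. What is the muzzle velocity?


v = sqrt(2*E/m) = sqrt(2*417/0.032) = 161.4 m/s

161.4 m/s


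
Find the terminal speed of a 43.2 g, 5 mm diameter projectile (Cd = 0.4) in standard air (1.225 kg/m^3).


A = pi*(d/2)^2 = pi*(5/2000)^2 = 1.96350e-05 m^2
vt = sqrt(2mg/(Cd*rho*A)) = sqrt(2*0.0432*9.81/(0.4 * 1.225 * 1.96350e-05)) = 296.8 m/s

296.8 m/s


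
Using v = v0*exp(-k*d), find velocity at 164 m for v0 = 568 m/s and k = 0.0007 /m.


v = v0*exp(-k*d) = 568*exp(-0.0007*164) = 506.4 m/s

506.4 m/s


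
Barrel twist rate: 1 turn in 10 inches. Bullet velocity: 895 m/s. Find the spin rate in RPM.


twist_m = 10*0.0254 = 0.254 m
spin = v/twist = 895/0.254 = 3523.622 rev/s
RPM = spin*60 = 3523.622*60 ≈ 211417 RPM

211417 RPM


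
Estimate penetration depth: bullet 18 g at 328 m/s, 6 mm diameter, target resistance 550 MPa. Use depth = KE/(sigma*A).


A = pi*(d/2)^2 = pi*(6/2)^2 = 28.2743 mm^2
E = 0.5*m*v^2 = 0.5*0.018*328^2 = 968.256 J
depth = E/(sigma*A) = 968.256 J / (550 MPa * 28.2743 mm^2) = 968.256/(550 * 28.2743) m = 0.0622637 m ≈ 62.26 mm

62.26 mm


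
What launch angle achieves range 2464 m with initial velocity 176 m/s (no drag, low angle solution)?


sin(2*theta) = R*g/v0^2 = 2464*9.81/176^2 = 0.780341, theta = arcsin(0.780341)/2 = 25.65°

25.65 degrees


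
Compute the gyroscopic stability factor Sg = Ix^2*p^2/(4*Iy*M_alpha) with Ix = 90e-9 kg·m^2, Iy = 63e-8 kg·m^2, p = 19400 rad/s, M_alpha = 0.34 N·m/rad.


Sg = Ix^2 * p^2 / (4 * Iy * M_alpha) = (90e-9)^2 * 19400^2 / (4 * 63e-8 * 0.34) = 3.558

3.558


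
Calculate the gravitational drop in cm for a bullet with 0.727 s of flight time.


drop = 0.5*g*t^2 = 0.5*9.81*0.727^2 = 2.59243 m ≈ 259.2 cm

259.2 cm


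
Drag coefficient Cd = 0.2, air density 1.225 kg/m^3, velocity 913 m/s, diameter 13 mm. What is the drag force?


A = pi*(d/2)^2 = pi*(13/2000)^2 = 1.32732e-04 m^2
Fd = 0.5*Cd*rho*A*v^2 = 0.5*0.2*1.225*1.32732e-04*913^2 = 13.55 N

13.55 N


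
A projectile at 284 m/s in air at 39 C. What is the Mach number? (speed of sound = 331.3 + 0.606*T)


a = 331.3 + 0.606*(39) = 354.934 m/s
M = v/a = 284/354.934 = 0.8001

0.8001


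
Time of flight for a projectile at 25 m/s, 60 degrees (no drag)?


T = 2*v0*sin(theta)/g = 2*25*sin(60°)/9.81 = 4.414 s

4.414 s


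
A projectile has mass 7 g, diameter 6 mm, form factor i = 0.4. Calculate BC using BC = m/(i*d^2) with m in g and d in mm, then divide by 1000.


BC = m/(i*d^2*1000) = 7/(0.4 * 6^2 * 1000) = 0.0004861

0.0004861


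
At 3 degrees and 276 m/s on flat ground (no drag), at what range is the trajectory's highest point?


R = v0^2*sin(2*theta)/g = 276^2*sin(2*3°)/9.81 = 811.678 m
apex_dist = R/2 = 811.678/2 = 405.8 m

405.8 m


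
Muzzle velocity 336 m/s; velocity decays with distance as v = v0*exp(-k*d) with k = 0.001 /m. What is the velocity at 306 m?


v = v0*exp(-k*d) = 336*exp(-0.001*306) = 247.4 m/s

247.4 m/s


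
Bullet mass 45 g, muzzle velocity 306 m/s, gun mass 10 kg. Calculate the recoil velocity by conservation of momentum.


v_recoil = m_p * v_p / m_gun = 0.045 * 306 / 10 = 1.377 m/s

1.377 m/s


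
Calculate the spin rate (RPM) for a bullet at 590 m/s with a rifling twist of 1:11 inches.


twist_m = 11*0.0254 = 0.2794 m
spin = v/twist = 590/0.2794 = 2111.668 rev/s
RPM = spin*60 = 2111.668*60 ≈ 126700 RPM

126700 RPM


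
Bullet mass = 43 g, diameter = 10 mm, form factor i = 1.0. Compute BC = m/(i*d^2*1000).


BC = m/(i*d^2*1000) = 43/(1.0 * 10^2 * 1000) = 0.00043

0.00043


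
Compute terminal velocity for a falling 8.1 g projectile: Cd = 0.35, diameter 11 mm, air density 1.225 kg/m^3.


A = pi*(d/2)^2 = pi*(11/2000)^2 = 9.50332e-05 m^2
vt = sqrt(2mg/(Cd*rho*A)) = sqrt(2*0.0081*9.81/(0.35 * 1.225 * 9.50332e-05)) = 62.45 m/s

62.45 m/s


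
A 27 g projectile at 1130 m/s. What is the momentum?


p = m*v = 0.027*1130 = 30.51 kg·m/s

30.51 kg·m/s


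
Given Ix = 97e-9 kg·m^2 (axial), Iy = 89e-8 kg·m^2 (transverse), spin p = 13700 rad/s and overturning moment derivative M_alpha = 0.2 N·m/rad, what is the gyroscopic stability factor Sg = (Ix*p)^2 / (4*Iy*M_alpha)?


Sg = Ix^2 * p^2 / (4 * Iy * M_alpha) = (97e-9)^2 * 13700^2 / (4 * 89e-8 * 0.2) = 2.48

2.48


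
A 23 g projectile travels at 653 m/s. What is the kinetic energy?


E = 0.5*m*v^2 = 0.5*0.023*653^2 = 4904 J

4904 J


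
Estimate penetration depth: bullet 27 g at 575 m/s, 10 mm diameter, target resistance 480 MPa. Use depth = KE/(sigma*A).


A = pi*(d/2)^2 = pi*(10/2)^2 = 78.5398 mm^2
E = 0.5*m*v^2 = 0.5*0.027*575^2 = 4463.44 J
depth = E/(sigma*A) = 4463.44 J / (480 MPa * 78.5398 mm^2) = 4463.44/(480 * 78.5398) m = 0.118396 m ≈ 118.4 mm

118.4 mm


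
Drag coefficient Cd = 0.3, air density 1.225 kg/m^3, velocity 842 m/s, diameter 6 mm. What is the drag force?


A = pi*(d/2)^2 = pi*(6/2000)^2 = 2.82743e-05 m^2
Fd = 0.5*Cd*rho*A*v^2 = 0.5*0.3*1.225*2.82743e-05*842^2 = 3.683 N

3.683 N


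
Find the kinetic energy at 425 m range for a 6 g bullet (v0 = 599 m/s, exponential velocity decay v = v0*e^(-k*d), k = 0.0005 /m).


v = v0*exp(-k*d) = 599*exp(-0.0005*425) = 484.328 m/s
E = 0.5*m*v^2 = 0.5*0.006*484.328^2 = 703.7 J

703.7 J


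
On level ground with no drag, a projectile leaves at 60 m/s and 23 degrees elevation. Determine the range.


R = v0^2 * sin(2*theta) / g = 60^2 * sin(2*23°) / 9.81 = 264 m

264 m


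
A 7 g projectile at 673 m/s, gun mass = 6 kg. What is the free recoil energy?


v_r = m_p*v_p/m_gun = 0.007*673/6 = 0.785167 m/s, E_r = 0.5*m_gun*v_r^2 = 0.5*6*0.785167^2 = 1.849 J

1.849 J


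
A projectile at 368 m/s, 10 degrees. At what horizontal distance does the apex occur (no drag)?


R = v0^2*sin(2*theta)/g = 368^2*sin(2*10°)/9.81 = 4721.48 m
apex_dist = R/2 = 4721.48/2 = 2361 m

2361 m


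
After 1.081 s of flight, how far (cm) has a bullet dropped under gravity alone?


drop = 0.5*g*t^2 = 0.5*9.81*1.081^2 = 5.73179 m ≈ 573.2 cm

573.2 cm


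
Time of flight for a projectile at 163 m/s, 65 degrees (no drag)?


T = 2*v0*sin(theta)/g = 2*163*sin(65°)/9.81 = 30.12 s

30.12 s


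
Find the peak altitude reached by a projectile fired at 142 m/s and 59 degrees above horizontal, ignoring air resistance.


H = (v0*sin(theta))^2 / (2g) = (142*sin(59°))^2 / (2*9.81) = 755.1 m

755.1 m


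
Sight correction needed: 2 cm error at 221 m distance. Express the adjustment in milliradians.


1 mrad subtends 1 cm per 10 m of range, so adj = error_cm / (dist_m / 10) = 2 / (221/10) = 0.0905 mrad

0.0905 mrad


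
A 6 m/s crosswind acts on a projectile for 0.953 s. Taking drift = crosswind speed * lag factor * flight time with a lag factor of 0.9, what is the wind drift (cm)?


drift = v_wind * lag * t = 6 * 0.9 * 0.953 = 5.1462 m ≈ 514.6 cm

514.6 cm


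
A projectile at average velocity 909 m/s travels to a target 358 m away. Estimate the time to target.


t = d/v = 358/909 = 0.3938 s

0.3938 s


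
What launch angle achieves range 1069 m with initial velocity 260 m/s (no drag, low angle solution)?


sin(2*theta) = R*g/v0^2 = 1069*9.81/260^2 = 0.155132, theta = arcsin(0.155132)/2 = 4.462°

4.462 degrees


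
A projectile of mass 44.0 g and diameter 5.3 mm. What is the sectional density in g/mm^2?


SD = m/d^2 = 44.0/5.3^2 = 1.566 g/mm^2

1.566 g/mm^2


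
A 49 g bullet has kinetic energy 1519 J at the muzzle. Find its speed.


v = sqrt(2*E/m) = sqrt(2*1519/0.049) = 249 m/s

249 m/s


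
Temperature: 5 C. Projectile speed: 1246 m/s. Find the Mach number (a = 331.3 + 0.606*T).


a = 331.3 + 0.606*(5) = 334.33 m/s
M = v/a = 1246/334.33 = 3.727

3.727


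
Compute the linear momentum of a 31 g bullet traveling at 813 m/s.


p = m*v = 0.031*813 = 25.2 kg·m/s

25.2 kg·m/s


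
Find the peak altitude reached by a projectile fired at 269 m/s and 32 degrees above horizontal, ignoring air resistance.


H = (v0*sin(theta))^2 / (2g) = (269*sin(32°))^2 / (2*9.81) = 1036 m

1036 m


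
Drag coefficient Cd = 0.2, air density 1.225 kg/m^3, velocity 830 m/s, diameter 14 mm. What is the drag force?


A = pi*(d/2)^2 = pi*(14/2000)^2 = 1.53938e-04 m^2
Fd = 0.5*Cd*rho*A*v^2 = 0.5*0.2*1.225*1.53938e-04*830^2 = 12.99 N

12.99 N


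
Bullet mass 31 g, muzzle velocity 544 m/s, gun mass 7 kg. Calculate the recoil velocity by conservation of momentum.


v_recoil = m_p * v_p / m_gun = 0.031 * 544 / 7 = 2.409 m/s

2.409 m/s


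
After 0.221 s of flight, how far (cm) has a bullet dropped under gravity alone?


drop = 0.5*g*t^2 = 0.5*9.81*0.221^2 = 0.239565 m ≈ 23.96 cm

23.96 cm


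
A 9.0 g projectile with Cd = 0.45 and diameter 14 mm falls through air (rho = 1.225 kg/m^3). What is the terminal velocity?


A = pi*(d/2)^2 = pi*(14/2000)^2 = 1.53938e-04 m^2
vt = sqrt(2mg/(Cd*rho*A)) = sqrt(2*0.009*9.81/(0.45 * 1.225 * 1.53938e-04)) = 45.62 m/s

45.62 m/s


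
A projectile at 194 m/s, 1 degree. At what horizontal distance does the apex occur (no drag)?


R = v0^2*sin(2*theta)/g = 194^2*sin(2*1°)/9.81 = 133.892 m
apex_dist = R/2 = 133.892/2 = 66.95 m

66.95 m


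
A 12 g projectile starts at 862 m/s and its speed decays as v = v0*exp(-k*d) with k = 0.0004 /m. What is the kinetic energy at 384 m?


v = v0*exp(-k*d) = 862*exp(-0.0004*384) = 739.264 m/s
E = 0.5*m*v^2 = 0.5*0.012*739.264^2 = 3279 J

3279 J


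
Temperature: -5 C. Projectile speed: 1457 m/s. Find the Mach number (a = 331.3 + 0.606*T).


a = 331.3 + 0.606*(-5) = 328.27 m/s
M = v/a = 1457/328.27 = 4.438

4.438


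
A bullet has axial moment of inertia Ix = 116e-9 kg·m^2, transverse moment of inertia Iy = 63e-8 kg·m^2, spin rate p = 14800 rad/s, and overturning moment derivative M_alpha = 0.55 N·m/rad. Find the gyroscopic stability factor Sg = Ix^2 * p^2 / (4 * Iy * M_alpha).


Sg = Ix^2 * p^2 / (4 * Iy * M_alpha) = (116e-9)^2 * 14800^2 / (4 * 63e-8 * 0.55) = 2.127

2.127


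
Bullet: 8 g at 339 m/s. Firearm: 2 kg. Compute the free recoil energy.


v_r = m_p*v_p/m_gun = 0.008*339/2 = 1.356 m/s, E_r = 0.5*m_gun*v_r^2 = 0.5*2*1.356^2 = 1.839 J

1.839 J


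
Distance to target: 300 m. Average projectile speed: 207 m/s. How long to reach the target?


t = d/v = 300/207 = 1.449 s

1.449 s


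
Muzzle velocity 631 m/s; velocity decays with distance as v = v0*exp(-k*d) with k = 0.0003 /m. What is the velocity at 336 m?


v = v0*exp(-k*d) = 631*exp(-0.0003*336) = 570.5 m/s

570.5 m/s


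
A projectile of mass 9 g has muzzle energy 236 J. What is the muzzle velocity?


v = sqrt(2*E/m) = sqrt(2*236/0.009) = 229 m/s

229 m/s


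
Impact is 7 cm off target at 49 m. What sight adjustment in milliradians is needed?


1 mrad subtends 1 cm per 10 m of range, so adj = error_cm / (dist_m / 10) = 7 / (49/10) = 1.429 mrad

1.429 mrad


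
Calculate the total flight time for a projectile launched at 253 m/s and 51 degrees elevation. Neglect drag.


T = 2*v0*sin(theta)/g = 2*253*sin(51°)/9.81 = 40.09 s

40.09 s


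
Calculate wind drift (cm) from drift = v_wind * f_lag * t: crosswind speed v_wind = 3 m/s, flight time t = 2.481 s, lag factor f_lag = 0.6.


drift = v_wind * lag * t = 3 * 0.6 * 2.481 = 4.4658 m ≈ 446.6 cm

446.6 cm


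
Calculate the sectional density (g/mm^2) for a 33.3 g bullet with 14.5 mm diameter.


SD = m/d^2 = 33.3/14.5^2 = 0.1584 g/mm^2

0.1584 g/mm^2


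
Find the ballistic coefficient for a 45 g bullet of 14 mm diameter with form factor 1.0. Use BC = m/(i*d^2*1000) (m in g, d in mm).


BC = m/(i*d^2*1000) = 45/(1.0 * 14^2 * 1000) = 0.0002296

0.0002296


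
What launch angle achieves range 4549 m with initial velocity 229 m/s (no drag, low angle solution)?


sin(2*theta) = R*g/v0^2 = 4549*9.81/229^2 = 0.850969, theta = arcsin(0.850969)/2 = 29.16°

29.16 degrees


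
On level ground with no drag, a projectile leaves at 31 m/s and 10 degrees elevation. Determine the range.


R = v0^2 * sin(2*theta) / g = 31^2 * sin(2*10°) / 9.81 = 33.5 m

33.5 m


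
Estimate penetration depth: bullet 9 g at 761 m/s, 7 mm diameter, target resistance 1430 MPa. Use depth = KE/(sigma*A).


A = pi*(d/2)^2 = pi*(7/2)^2 = 38.4845 mm^2
E = 0.5*m*v^2 = 0.5*0.009*761^2 = 2606.04 J
depth = E/(sigma*A) = 2606.04 J / (1430 MPa * 38.4845 mm^2) = 2606.04/(1430 * 38.4845) m = 0.0473543 m ≈ 47.35 mm

47.35 mm


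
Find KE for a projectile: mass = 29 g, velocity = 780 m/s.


E = 0.5*m*v^2 = 0.5*0.029*780^2 = 8822 J

8822 J


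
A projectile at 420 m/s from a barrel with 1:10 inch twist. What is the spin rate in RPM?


twist_m = 10*0.0254 = 0.254 m
spin = v/twist = 420/0.254 = 1653.543 rev/s
RPM = spin*60 = 1653.543*60 ≈ 99213 RPM

99213 RPM


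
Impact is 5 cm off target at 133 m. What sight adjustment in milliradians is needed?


1 mrad subtends 1 cm per 10 m of range, so adj = error_cm / (dist_m / 10) = 5 / (133/10) = 0.3759 mrad

0.3759 mrad


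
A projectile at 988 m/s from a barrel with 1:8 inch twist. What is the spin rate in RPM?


twist_m = 8*0.0254 = 0.2032 m
spin = v/twist = 988/0.2032 = 4862.205 rev/s
RPM = spin*60 = 4862.205*60 ≈ 291732 RPM

291732 RPM


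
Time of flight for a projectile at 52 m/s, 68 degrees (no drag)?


T = 2*v0*sin(theta)/g = 2*52*sin(68°)/9.81 = 9.829 s

9.829 s


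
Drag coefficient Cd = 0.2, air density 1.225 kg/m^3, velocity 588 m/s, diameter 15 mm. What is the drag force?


A = pi*(d/2)^2 = pi*(15/2000)^2 = 1.76715e-04 m^2
Fd = 0.5*Cd*rho*A*v^2 = 0.5*0.2*1.225*1.76715e-04*588^2 = 7.485 N

7.485 N


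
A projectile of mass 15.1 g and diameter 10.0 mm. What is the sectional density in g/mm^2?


SD = m/d^2 = 15.1/10.0^2 = 0.151 g/mm^2

0.151 g/mm^2


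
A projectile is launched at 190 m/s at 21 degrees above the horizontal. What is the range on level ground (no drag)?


R = v0^2 * sin(2*theta) / g = 190^2 * sin(2*21°) / 9.81 = 2462 m

2462 m


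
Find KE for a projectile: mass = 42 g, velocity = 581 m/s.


E = 0.5*m*v^2 = 0.5*0.042*581^2 = 7089 J

7089 J


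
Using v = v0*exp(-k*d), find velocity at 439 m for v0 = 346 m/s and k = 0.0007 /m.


v = v0*exp(-k*d) = 346*exp(-0.0007*439) = 254.5 m/s

254.5 m/s


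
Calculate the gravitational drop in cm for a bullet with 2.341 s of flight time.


drop = 0.5*g*t^2 = 0.5*9.81*2.341^2 = 26.8808 m ≈ 2688 cm

2688 cm


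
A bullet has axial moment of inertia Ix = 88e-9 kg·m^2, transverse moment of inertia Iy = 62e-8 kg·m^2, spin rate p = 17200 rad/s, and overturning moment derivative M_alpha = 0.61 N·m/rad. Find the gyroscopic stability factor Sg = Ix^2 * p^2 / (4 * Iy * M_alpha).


Sg = Ix^2 * p^2 / (4 * Iy * M_alpha) = (88e-9)^2 * 17200^2 / (4 * 62e-8 * 0.61) = 1.514

1.514


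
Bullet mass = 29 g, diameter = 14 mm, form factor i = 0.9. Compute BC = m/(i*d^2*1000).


BC = m/(i*d^2*1000) = 29/(0.9 * 14^2 * 1000) = 0.0001644

0.0001644


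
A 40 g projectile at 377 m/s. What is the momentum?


p = m*v = 0.04*377 = 15.08 kg·m/s

15.08 kg·m/s


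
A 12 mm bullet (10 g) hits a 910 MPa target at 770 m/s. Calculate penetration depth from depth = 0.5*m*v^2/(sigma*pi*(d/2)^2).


A = pi*(d/2)^2 = pi*(12/2)^2 = 113.097 mm^2
E = 0.5*m*v^2 = 0.5*0.01*770^2 = 2964.5 J
depth = E/(sigma*A) = 2964.5 J / (910 MPa * 113.097 mm^2) = 2964.5/(910 * 113.097) m = 0.0288043 m ≈ 28.8 mm

28.8 mm


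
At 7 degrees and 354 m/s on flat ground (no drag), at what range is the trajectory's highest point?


R = v0^2*sin(2*theta)/g = 354^2*sin(2*7°)/9.81 = 3090.39 m
apex_dist = R/2 = 3090.39/2 = 1545 m

1545 m


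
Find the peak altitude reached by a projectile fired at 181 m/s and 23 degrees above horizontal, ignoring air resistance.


H = (v0*sin(theta))^2 / (2g) = (181*sin(23°))^2 / (2*9.81) = 254.9 m

254.9 m


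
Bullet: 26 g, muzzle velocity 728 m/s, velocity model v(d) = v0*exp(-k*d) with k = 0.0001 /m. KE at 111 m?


v = v0*exp(-k*d) = 728*exp(-0.0001*111) = 719.964 m/s
E = 0.5*m*v^2 = 0.5*0.026*719.964^2 = 6739 J

6739 J


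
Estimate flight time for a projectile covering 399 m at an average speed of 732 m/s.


t = d/v = 399/732 = 0.5451 s

0.5451 s


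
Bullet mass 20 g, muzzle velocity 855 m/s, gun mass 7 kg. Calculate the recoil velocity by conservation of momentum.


v_recoil = m_p * v_p / m_gun = 0.02 * 855 / 7 = 2.443 m/s

2.443 m/s


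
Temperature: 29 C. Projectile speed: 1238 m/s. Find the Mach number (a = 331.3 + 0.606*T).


a = 331.3 + 0.606*(29) = 348.874 m/s
M = v/a = 1238/348.874 = 3.549

3.549


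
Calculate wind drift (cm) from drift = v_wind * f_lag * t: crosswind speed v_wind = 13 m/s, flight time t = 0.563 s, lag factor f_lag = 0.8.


drift = v_wind * lag * t = 13 * 0.8 * 0.563 = 5.8552 m ≈ 585.5 cm

585.5 cm


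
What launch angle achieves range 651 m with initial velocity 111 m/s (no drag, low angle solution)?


sin(2*theta) = R*g/v0^2 = 651*9.81/111^2 = 0.518327, theta = arcsin(0.518327)/2 = 15.61°

15.61 degrees


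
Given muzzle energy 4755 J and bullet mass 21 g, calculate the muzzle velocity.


v = sqrt(2*E/m) = sqrt(2*4755/0.021) = 672.9 m/s

672.9 m/s


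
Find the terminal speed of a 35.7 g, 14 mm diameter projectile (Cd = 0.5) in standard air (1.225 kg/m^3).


A = pi*(d/2)^2 = pi*(14/2000)^2 = 1.53938e-04 m^2
vt = sqrt(2mg/(Cd*rho*A)) = sqrt(2*0.0357*9.81/(0.5 * 1.225 * 1.53938e-04)) = 86.19 m/s

86.19 m/s


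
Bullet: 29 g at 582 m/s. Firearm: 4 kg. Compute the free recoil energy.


v_r = m_p*v_p/m_gun = 0.029*582/4 = 4.2195 m/s, E_r = 0.5*m_gun*v_r^2 = 0.5*4*4.2195^2 = 35.61 J

35.61 J


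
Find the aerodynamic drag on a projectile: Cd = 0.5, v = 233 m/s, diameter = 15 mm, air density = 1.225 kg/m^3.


A = pi*(d/2)^2 = pi*(15/2000)^2 = 1.76715e-04 m^2
Fd = 0.5*Cd*rho*A*v^2 = 0.5*0.5*1.225*1.76715e-04*233^2 = 2.938 N

2.938 N


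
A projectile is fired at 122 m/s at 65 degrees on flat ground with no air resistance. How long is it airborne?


T = 2*v0*sin(theta)/g = 2*122*sin(65°)/9.81 = 22.54 s

22.54 s


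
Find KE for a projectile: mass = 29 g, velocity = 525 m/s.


E = 0.5*m*v^2 = 0.5*0.029*525^2 = 3997 J

3997 J


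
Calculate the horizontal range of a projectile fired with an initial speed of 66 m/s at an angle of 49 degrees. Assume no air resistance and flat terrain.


R = v0^2 * sin(2*theta) / g = 66^2 * sin(2*49°) / 9.81 = 439.7 m

439.7 m


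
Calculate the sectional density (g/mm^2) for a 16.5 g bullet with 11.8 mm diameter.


SD = m/d^2 = 16.5/11.8^2 = 0.1185 g/mm^2

0.1185 g/mm^2


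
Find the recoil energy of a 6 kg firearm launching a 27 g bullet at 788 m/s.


v_r = m_p*v_p/m_gun = 0.027*788/6 = 3.546 m/s, E_r = 0.5*m_gun*v_r^2 = 0.5*6*3.546^2 = 37.72 J

37.72 J


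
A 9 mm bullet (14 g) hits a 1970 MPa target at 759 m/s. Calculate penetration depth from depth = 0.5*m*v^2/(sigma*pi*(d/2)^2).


A = pi*(d/2)^2 = pi*(9/2)^2 = 63.6173 mm^2
E = 0.5*m*v^2 = 0.5*0.014*759^2 = 4032.57 J
depth = E/(sigma*A) = 4032.57 J / (1970 MPa * 63.6173 mm^2) = 4032.57/(1970 * 63.6173) m = 0.0321766 m ≈ 32.18 mm

32.18 mm


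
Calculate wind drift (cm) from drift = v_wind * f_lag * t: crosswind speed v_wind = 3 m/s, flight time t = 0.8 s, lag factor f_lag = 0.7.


drift = v_wind * lag * t = 3 * 0.7 * 0.8 = 1.68 m ≈ 168 cm

168 cm


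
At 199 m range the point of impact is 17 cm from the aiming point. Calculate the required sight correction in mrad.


1 mrad subtends 1 cm per 10 m of range, so adj = error_cm / (dist_m / 10) = 17 / (199/10) = 0.8543 mrad

0.8543 mrad


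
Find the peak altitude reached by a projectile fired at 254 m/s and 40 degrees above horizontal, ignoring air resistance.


H = (v0*sin(theta))^2 / (2g) = (254*sin(40°))^2 / (2*9.81) = 1359 m

1359 m


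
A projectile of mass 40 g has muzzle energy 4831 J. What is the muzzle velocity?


v = sqrt(2*E/m) = sqrt(2*4831/0.04) = 491.5 m/s

491.5 m/s


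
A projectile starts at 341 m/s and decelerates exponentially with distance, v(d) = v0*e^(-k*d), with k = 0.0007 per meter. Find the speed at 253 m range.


v = v0*exp(-k*d) = 341*exp(-0.0007*253) = 285.7 m/s

285.7 m/s


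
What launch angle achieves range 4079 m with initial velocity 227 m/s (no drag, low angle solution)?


sin(2*theta) = R*g/v0^2 = 4079*9.81/227^2 = 0.776553, theta = arcsin(0.776553)/2 = 25.47°

25.47 degrees


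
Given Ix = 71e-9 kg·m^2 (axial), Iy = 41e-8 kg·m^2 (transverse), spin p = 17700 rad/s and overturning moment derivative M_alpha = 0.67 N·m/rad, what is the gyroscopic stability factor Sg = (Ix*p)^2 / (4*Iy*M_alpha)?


Sg = Ix^2 * p^2 / (4 * Iy * M_alpha) = (71e-9)^2 * 17700^2 / (4 * 41e-8 * 0.67) = 1.437

1.437


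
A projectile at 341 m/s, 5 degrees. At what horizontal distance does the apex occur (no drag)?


R = v0^2*sin(2*theta)/g = 341^2*sin(2*5°)/9.81 = 2058.31 m
apex_dist = R/2 = 2058.31/2 = 1029 m

1029 m


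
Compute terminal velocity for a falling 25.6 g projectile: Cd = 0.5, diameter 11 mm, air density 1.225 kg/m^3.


A = pi*(d/2)^2 = pi*(11/2000)^2 = 9.50332e-05 m^2
vt = sqrt(2mg/(Cd*rho*A)) = sqrt(2*0.0256*9.81/(0.5 * 1.225 * 9.50332e-05)) = 92.89 m/s

92.89 m/s


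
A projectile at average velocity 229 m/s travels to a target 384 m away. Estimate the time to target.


t = d/v = 384/229 = 1.677 s

1.677 s


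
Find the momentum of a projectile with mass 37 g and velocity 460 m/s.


p = m*v = 0.037*460 = 17.02 kg·m/s

17.02 kg·m/s


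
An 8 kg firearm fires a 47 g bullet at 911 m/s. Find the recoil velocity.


v_recoil = m_p * v_p / m_gun = 0.047 * 911 / 8 = 5.352 m/s

5.352 m/s


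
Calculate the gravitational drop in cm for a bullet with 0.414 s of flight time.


drop = 0.5*g*t^2 = 0.5*9.81*0.414^2 = 0.840697 m ≈ 84.07 cm

84.07 cm


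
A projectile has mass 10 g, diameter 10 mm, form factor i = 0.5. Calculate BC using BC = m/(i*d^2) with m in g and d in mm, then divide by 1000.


BC = m/(i*d^2*1000) = 10/(0.5 * 10^2 * 1000) = 0.0002

0.0002


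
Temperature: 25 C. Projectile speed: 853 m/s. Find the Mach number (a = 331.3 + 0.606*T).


a = 331.3 + 0.606*(25) = 346.45 m/s
M = v/a = 853/346.45 = 2.462

2.462


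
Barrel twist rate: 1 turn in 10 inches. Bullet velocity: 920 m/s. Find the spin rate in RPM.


twist_m = 10*0.0254 = 0.254 m
spin = v/twist = 920/0.254 = 3622.047 rev/s
RPM = spin*60 = 3622.047*60 ≈ 217323 RPM

217323 RPM


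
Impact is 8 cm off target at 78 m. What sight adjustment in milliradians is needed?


1 mrad subtends 1 cm per 10 m of range, so adj = error_cm / (dist_m / 10) = 8 / (78/10) = 1.026 mrad

1.026 mrad


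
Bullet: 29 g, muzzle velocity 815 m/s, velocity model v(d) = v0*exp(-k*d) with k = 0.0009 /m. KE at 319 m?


v = v0*exp(-k*d) = 815*exp(-0.0009*319) = 611.606 m/s
E = 0.5*m*v^2 = 0.5*0.029*611.606^2 = 5424 J

5424 J


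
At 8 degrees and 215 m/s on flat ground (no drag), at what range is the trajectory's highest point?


R = v0^2*sin(2*theta)/g = 215^2*sin(2*8°)/9.81 = 1298.81 m
apex_dist = R/2 = 1298.81/2 = 649.4 m

649.4 m


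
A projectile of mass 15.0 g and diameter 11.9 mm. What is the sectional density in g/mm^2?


SD = m/d^2 = 15.0/11.9^2 = 0.1059 g/mm^2

0.1059 g/mm^2


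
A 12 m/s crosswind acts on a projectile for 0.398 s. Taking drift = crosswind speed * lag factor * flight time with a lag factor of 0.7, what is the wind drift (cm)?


drift = v_wind * lag * t = 12 * 0.7 * 0.398 = 3.3432 m ≈ 334.3 cm

334.3 cm


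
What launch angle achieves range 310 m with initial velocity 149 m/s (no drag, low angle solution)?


sin(2*theta) = R*g/v0^2 = 310*9.81/149^2 = 0.13698, theta = arcsin(0.13698)/2 = 3.937°

3.937 degrees


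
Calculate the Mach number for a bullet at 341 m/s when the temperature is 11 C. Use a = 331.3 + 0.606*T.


a = 331.3 + 0.606*(11) = 337.966 m/s
M = v/a = 341/337.966 = 1.009

1.009


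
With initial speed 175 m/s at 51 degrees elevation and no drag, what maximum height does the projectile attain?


H = (v0*sin(theta))^2 / (2g) = (175*sin(51°))^2 / (2*9.81) = 942.7 m

942.7 m


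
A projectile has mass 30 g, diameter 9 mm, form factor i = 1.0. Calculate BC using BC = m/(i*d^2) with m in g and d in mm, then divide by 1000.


BC = m/(i*d^2*1000) = 30/(1.0 * 9^2 * 1000) = 0.0003704

0.0003704


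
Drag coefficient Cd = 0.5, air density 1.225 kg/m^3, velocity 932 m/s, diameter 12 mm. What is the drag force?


A = pi*(d/2)^2 = pi*(12/2000)^2 = 1.13097e-04 m^2
Fd = 0.5*Cd*rho*A*v^2 = 0.5*0.5*1.225*1.13097e-04*932^2 = 30.09 N

30.09 N


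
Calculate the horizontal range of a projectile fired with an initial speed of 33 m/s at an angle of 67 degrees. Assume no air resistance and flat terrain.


R = v0^2 * sin(2*theta) / g = 33^2 * sin(2*67°) / 9.81 = 79.85 m

79.85 m


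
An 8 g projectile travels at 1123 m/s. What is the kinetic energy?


E = 0.5*m*v^2 = 0.5*0.008*1123^2 = 5045 J

5045 J


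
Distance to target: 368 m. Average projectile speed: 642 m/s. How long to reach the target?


t = d/v = 368/642 = 0.5732 s

0.5732 s


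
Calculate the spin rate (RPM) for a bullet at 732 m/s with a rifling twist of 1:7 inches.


twist_m = 7*0.0254 = 0.1778 m
spin = v/twist = 732/0.1778 = 4116.985 rev/s
RPM = spin*60 = 4116.985*60 ≈ 247019 RPM

247019 RPM


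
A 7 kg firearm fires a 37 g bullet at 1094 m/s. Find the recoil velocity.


v_recoil = m_p * v_p / m_gun = 0.037 * 1094 / 7 = 5.783 m/s

5.783 m/s


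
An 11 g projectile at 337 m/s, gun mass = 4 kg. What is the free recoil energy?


v_r = m_p*v_p/m_gun = 0.011*337/4 = 0.92675 m/s, E_r = 0.5*m_gun*v_r^2 = 0.5*4*0.92675^2 = 1.718 J

1.718 J


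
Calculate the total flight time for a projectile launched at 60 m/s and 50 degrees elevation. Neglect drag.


T = 2*v0*sin(theta)/g = 2*60*sin(50°)/9.81 = 9.371 s

9.371 s


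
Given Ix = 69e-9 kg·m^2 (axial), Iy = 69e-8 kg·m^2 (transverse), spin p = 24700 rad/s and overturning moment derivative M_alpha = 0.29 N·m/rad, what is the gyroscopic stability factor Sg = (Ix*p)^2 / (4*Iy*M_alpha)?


Sg = Ix^2 * p^2 / (4 * Iy * M_alpha) = (69e-9)^2 * 24700^2 / (4 * 69e-8 * 0.29) = 3.629

3.629


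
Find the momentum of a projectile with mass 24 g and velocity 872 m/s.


p = m*v = 0.024*872 = 20.93 kg·m/s

20.93 kg·m/s


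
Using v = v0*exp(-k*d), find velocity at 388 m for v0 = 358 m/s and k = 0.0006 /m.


v = v0*exp(-k*d) = 358*exp(-0.0006*388) = 283.6 m/s

283.6 m/s


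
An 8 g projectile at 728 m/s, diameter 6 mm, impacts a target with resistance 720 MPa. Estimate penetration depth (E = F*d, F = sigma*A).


A = pi*(d/2)^2 = pi*(6/2)^2 = 28.2743 mm^2
E = 0.5*m*v^2 = 0.5*0.008*728^2 = 2119.94 J
depth = E/(sigma*A) = 2119.94 J / (720 MPa * 28.2743 mm^2) = 2119.94/(720 * 28.2743) m = 0.104135 m ≈ 104.1 mm

104.1 mm


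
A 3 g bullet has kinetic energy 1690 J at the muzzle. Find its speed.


v = sqrt(2*E/m) = sqrt(2*1690/0.003) = 1061 m/s

1061 m/s


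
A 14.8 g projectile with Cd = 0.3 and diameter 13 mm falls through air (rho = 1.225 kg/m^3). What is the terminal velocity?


A = pi*(d/2)^2 = pi*(13/2000)^2 = 1.32732e-04 m^2
vt = sqrt(2mg/(Cd*rho*A)) = sqrt(2*0.0148*9.81/(0.3 * 1.225 * 1.32732e-04)) = 77.15 m/s

77.15 m/s


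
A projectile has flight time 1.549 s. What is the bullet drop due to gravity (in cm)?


drop = 0.5*g*t^2 = 0.5*9.81*1.549^2 = 11.7691 m ≈ 1177 cm

1177 cm


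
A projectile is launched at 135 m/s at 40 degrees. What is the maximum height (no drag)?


H = (v0*sin(theta))^2 / (2g) = (135*sin(40°))^2 / (2*9.81) = 383.8 m

383.8 m


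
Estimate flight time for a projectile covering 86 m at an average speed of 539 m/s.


t = d/v = 86/539 = 0.1596 s

0.1596 s


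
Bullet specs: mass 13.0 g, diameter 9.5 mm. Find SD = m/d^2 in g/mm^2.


SD = m/d^2 = 13.0/9.5^2 = 0.144 g/mm^2

0.144 g/mm^2


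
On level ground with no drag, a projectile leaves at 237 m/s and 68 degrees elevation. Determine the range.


R = v0^2 * sin(2*theta) / g = 237^2 * sin(2*68°) / 9.81 = 3977 m

3977 m


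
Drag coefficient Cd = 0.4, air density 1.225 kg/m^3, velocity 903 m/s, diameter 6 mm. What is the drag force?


A = pi*(d/2)^2 = pi*(6/2000)^2 = 2.82743e-05 m^2
Fd = 0.5*Cd*rho*A*v^2 = 0.5*0.4*1.225*2.82743e-05*903^2 = 5.649 N

5.649 N


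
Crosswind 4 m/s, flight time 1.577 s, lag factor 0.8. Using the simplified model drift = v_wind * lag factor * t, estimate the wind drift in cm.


drift = v_wind * lag * t = 4 * 0.8 * 1.577 = 5.0464 m ≈ 504.6 cm

504.6 cm


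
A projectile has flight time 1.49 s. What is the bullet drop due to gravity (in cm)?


drop = 0.5*g*t^2 = 0.5*9.81*1.49^2 = 10.8896 m ≈ 1089 cm

1089 cm


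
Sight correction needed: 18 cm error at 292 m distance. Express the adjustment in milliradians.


1 mrad subtends 1 cm per 10 m of range, so adj = error_cm / (dist_m / 10) = 18 / (292/10) = 0.6164 mrad

0.6164 mrad


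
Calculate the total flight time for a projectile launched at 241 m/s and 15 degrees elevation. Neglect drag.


T = 2*v0*sin(theta)/g = 2*241*sin(15°)/9.81 = 12.72 s

12.72 s


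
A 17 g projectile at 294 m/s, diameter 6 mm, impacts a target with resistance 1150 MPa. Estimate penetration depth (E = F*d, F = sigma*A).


A = pi*(d/2)^2 = pi*(6/2)^2 = 28.2743 mm^2
E = 0.5*m*v^2 = 0.5*0.017*294^2 = 734.706 J
depth = E/(sigma*A) = 734.706 J / (1150 MPa * 28.2743 mm^2) = 734.706/(1150 * 28.2743) m = 0.0225956 m ≈ 22.6 mm

22.6 mm


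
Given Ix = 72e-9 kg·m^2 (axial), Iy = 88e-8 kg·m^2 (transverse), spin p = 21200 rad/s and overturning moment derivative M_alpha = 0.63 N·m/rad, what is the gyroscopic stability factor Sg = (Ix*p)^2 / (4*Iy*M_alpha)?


Sg = Ix^2 * p^2 / (4 * Iy * M_alpha) = (72e-9)^2 * 21200^2 / (4 * 88e-8 * 0.63) = 1.051

1.051


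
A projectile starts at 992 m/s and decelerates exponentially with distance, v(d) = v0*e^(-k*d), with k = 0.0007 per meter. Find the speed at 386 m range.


v = v0*exp(-k*d) = 992*exp(-0.0007*386) = 757.1 m/s

757.1 m/s


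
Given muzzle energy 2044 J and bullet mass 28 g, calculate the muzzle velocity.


v = sqrt(2*E/m) = sqrt(2*2044/0.028) = 382.1 m/s

382.1 m/s


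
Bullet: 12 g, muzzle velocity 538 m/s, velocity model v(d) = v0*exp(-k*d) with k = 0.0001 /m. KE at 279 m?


v = v0*exp(-k*d) = 538*exp(-0.0001*279) = 523.197 m/s
E = 0.5*m*v^2 = 0.5*0.012*523.197^2 = 1642 J

1642 J


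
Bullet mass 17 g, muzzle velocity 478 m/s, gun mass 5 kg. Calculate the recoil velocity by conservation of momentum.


v_recoil = m_p * v_p / m_gun = 0.017 * 478 / 5 = 1.625 m/s

1.625 m/s


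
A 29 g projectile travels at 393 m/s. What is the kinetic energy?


E = 0.5*m*v^2 = 0.5*0.029*393^2 = 2240 J

2240 J


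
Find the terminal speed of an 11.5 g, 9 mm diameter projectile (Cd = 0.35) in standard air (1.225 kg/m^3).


A = pi*(d/2)^2 = pi*(9/2000)^2 = 6.36173e-05 m^2
vt = sqrt(2mg/(Cd*rho*A)) = sqrt(2*0.0115*9.81/(0.35 * 1.225 * 6.36173e-05)) = 90.95 m/s

90.95 m/s


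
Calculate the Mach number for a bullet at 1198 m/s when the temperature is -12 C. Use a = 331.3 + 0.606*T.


a = 331.3 + 0.606*(-12) = 324.028 m/s
M = v/a = 1198/324.028 = 3.697

3.697


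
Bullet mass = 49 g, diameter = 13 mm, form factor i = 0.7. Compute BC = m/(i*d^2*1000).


BC = m/(i*d^2*1000) = 49/(0.7 * 13^2 * 1000) = 0.0004142

0.0004142


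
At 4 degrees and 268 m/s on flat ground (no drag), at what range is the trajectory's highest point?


R = v0^2*sin(2*theta)/g = 268^2*sin(2*4°)/9.81 = 1018.96 m
apex_dist = R/2 = 1018.96/2 = 509.5 m

509.5 m


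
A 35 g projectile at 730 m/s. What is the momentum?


p = m*v = 0.035*730 = 25.55 kg·m/s

25.55 kg·m/s


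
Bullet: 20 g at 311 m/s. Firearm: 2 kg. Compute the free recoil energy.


v_r = m_p*v_p/m_gun = 0.02*311/2 = 3.11 m/s, E_r = 0.5*m_gun*v_r^2 = 0.5*2*3.11^2 = 9.672 J

9.672 J


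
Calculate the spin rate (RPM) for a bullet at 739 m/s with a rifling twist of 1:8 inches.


twist_m = 8*0.0254 = 0.2032 m
spin = v/twist = 739/0.2032 = 3636.811 rev/s
RPM = spin*60 = 3636.811*60 ≈ 218209 RPM

218209 RPM


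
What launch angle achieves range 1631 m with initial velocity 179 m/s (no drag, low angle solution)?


sin(2*theta) = R*g/v0^2 = 1631*9.81/179^2 = 0.499364, theta = arcsin(0.499364)/2 = 14.98°

14.98 degrees


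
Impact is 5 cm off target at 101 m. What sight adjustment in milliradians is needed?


1 mrad subtends 1 cm per 10 m of range, so adj = error_cm / (dist_m / 10) = 5 / (101/10) = 0.495 mrad

0.495 mrad


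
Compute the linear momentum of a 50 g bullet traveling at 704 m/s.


p = m*v = 0.05*704 = 35.2 kg·m/s

35.2 kg·m/s


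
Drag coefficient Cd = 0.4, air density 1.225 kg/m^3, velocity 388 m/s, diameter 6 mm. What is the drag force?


A = pi*(d/2)^2 = pi*(6/2000)^2 = 2.82743e-05 m^2
Fd = 0.5*Cd*rho*A*v^2 = 0.5*0.4*1.225*2.82743e-05*388^2 = 1.043 N

1.043 N


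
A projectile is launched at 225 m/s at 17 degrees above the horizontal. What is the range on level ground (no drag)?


R = v0^2 * sin(2*theta) / g = 225^2 * sin(2*17°) / 9.81 = 2886 m

2886 m


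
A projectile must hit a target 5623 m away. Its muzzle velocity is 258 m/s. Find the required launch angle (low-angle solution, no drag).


sin(2*theta) = R*g/v0^2 = 5623*9.81/258^2 = 0.828701, theta = arcsin(0.828701)/2 = 27.98°

27.98 degrees


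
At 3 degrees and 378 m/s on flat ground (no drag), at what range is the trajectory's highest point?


R = v0^2*sin(2*theta)/g = 378^2*sin(2*3°)/9.81 = 1522.47 m
apex_dist = R/2 = 1522.47/2 = 761.2 m

761.2 m


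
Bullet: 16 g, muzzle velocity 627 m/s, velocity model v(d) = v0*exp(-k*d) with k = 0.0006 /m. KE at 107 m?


v = v0*exp(-k*d) = 627*exp(-0.0006*107) = 588.012 m/s
E = 0.5*m*v^2 = 0.5*0.016*588.012^2 = 2766 J

2766 J


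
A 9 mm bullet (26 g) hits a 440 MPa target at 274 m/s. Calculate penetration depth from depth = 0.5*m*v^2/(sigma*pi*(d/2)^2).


A = pi*(d/2)^2 = pi*(9/2)^2 = 63.6173 mm^2
E = 0.5*m*v^2 = 0.5*0.026*274^2 = 975.988 J
depth = E/(sigma*A) = 975.988 J / (440 MPa * 63.6173 mm^2) = 975.988/(440 * 63.6173) m = 0.0348672 m ≈ 34.87 mm

34.87 mm


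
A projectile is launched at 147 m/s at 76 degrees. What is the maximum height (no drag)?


H = (v0*sin(theta))^2 / (2g) = (147*sin(76°))^2 / (2*9.81) = 1037 m

1037 m


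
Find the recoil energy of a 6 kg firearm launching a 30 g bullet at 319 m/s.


v_r = m_p*v_p/m_gun = 0.03*319/6 = 1.595 m/s, E_r = 0.5*m_gun*v_r^2 = 0.5*6*1.595^2 = 7.632 J

7.632 J


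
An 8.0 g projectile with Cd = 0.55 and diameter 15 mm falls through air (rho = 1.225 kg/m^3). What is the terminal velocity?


A = pi*(d/2)^2 = pi*(15/2000)^2 = 1.76715e-04 m^2
vt = sqrt(2mg/(Cd*rho*A)) = sqrt(2*0.008*9.81/(0.55 * 1.225 * 1.76715e-04)) = 36.31 m/s

36.31 m/s


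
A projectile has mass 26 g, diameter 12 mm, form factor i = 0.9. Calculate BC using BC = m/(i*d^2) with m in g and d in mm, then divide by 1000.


BC = m/(i*d^2*1000) = 26/(0.9 * 12^2 * 1000) = 0.0002006

0.0002006


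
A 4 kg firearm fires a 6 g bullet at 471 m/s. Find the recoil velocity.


v_recoil = m_p * v_p / m_gun = 0.006 * 471 / 4 = 0.7065 m/s

0.7065 m/s


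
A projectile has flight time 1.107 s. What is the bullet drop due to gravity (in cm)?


drop = 0.5*g*t^2 = 0.5*9.81*1.107^2 = 6.01083 m ≈ 601.1 cm

601.1 cm


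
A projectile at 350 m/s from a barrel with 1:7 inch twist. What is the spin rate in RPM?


twist_m = 7*0.0254 = 0.1778 m
spin = v/twist = 350/0.1778 = 1968.504 rev/s
RPM = spin*60 = 1968.504*60 ≈ 118110 RPM

118110 RPM


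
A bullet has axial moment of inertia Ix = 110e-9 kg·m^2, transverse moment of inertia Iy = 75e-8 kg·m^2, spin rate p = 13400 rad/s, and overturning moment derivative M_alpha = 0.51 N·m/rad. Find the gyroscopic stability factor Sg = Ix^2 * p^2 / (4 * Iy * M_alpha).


Sg = Ix^2 * p^2 / (4 * Iy * M_alpha) = (110e-9)^2 * 13400^2 / (4 * 75e-8 * 0.51) = 1.42

1.42


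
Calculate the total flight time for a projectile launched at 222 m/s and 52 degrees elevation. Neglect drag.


T = 2*v0*sin(theta)/g = 2*222*sin(52°)/9.81 = 35.67 s

35.67 s


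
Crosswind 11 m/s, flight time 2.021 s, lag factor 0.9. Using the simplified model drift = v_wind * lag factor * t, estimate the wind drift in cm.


drift = v_wind * lag * t = 11 * 0.9 * 2.021 = 20.0079 m ≈ 2001 cm

2001 cm


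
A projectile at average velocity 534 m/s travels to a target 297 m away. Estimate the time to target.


t = d/v = 297/534 = 0.5562 s

0.5562 s


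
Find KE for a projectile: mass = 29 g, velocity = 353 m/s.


E = 0.5*m*v^2 = 0.5*0.029*353^2 = 1807 J

1807 J


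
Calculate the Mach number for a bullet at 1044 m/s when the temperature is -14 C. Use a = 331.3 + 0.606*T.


a = 331.3 + 0.606*(-14) = 322.816 m/s
M = v/a = 1044/322.816 = 3.234

3.234


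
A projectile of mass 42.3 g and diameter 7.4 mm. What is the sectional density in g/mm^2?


SD = m/d^2 = 42.3/7.4^2 = 0.7725 g/mm^2

0.7725 g/mm^2


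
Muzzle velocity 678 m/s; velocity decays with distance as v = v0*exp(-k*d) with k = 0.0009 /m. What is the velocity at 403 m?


v = v0*exp(-k*d) = 678*exp(-0.0009*403) = 471.7 m/s

471.7 m/s


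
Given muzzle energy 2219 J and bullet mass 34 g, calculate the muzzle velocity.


v = sqrt(2*E/m) = sqrt(2*2219/0.034) = 361.3 m/s

361.3 m/s


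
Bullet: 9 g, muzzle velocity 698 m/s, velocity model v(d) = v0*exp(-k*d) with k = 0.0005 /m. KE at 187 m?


v = v0*exp(-k*d) = 698*exp(-0.0005*187) = 635.695 m/s
E = 0.5*m*v^2 = 0.5*0.009*635.695^2 = 1818 J

1818 J
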